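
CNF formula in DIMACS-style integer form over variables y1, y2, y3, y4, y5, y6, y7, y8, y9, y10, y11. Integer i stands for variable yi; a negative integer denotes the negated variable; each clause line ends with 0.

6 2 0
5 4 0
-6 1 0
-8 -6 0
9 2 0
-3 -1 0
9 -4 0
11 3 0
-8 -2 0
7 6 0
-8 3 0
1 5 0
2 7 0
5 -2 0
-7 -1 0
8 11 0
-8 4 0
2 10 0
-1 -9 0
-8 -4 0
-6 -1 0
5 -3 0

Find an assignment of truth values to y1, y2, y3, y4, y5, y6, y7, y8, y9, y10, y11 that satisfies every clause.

y5 occurs only positively in the remaining clauses — set y5 = True.
Pure literal: y10 appears only positively; assign y10 = True.
Try y1 = False.
  then y6 is forced to False.
  then y2 is forced to True.
  then y8 is forced to False.
  then y7 is forced to True.
  then y11 is forced to True.
Set y4 = False and propagate.
y3, y9 are now unconstrained; take y3 = True, y9 = False.
Every clause has at least one true literal under this assignment.
Check each clause:
  1. (y6 || y2) — y2 is true.
  2. (y5 || y4) — y5 is true.
  3. (y1 || !y6) — !y6 is true.
  4. (!y8 || !y6) — !y8 is true.
  5. (y9 || y2) — y2 is true.
  6. (!y3 || !y1) — !y1 is true.
  7. (y9 || !y4) — !y4 is true.
  8. (y3 || y11) — y3 is true.
  9. (!y2 || !y8) — !y8 is true.
  10. (y7 || y6) — y7 is true.
  11. (!y8 || y3) — !y8 is true.
  12. (y5 || y1) — y5 is true.
  13. (y7 || y2) — y2 is true.
  14. (!y2 || y5) — y5 is true.
  15. (!y1 || !y7) — !y1 is true.
  16. (y11 || y8) — y11 is true.
  17. (y4 || !y8) — !y8 is true.
  18. (y10 || y2) — y10 is true.
  19. (!y1 || !y9) — !y1 is true.
  20. (!y8 || !y4) — !y8 is true.
  21. (!y6 || !y1) — !y6 is true.
  22. (y5 || !y3) — y5 is true.

y1=0, y2=1, y3=1, y4=0, y5=1, y6=0, y7=1, y8=0, y9=0, y10=1, y11=1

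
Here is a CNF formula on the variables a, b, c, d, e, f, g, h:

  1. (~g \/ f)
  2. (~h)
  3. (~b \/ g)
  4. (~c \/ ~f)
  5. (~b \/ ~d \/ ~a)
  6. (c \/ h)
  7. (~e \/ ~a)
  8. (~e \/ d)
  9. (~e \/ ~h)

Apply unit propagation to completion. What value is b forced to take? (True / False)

(~h) stands alone — h = False.
(c \/ h) with h = False leaves only c, so c = True.
In (~c \/ ~f), ~c is now false; ~f must hold, so f = False.
(f \/ ~g) with f = False leaves only ~g, so g = False.
In (g \/ ~b), g is now false; ~b must hold, so b = False.

False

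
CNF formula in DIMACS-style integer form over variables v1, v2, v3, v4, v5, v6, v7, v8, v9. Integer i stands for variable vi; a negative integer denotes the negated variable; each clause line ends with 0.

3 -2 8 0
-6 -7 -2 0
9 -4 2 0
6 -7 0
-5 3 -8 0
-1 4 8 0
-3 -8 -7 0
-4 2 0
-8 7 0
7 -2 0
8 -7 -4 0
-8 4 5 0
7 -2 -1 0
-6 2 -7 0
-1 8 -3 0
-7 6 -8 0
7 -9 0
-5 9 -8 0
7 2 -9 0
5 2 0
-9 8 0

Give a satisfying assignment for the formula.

v1=F, v2=F, v3=F, v4=F, v5=T, v6=T, v7=F, v8=F, v9=F

Check each clause:
  1. {¬v2, v3, v8} — ¬v2 is true.
  2. {¬v7, ¬v6, ¬v2} — ¬v7 is true.
  3. {v2, v9, ¬v4} — ¬v4 is true.
  4. {¬v7, v6} — ¬v7 is true.
  5. {v3, ¬v5, ¬v8} — ¬v8 is true.
  6. {¬v1, v8, v4} — ¬v1 is true.
  7. {¬v7, ¬v3, ¬v8} — ¬v8 is true.
  8. {v2, ¬v4} — ¬v4 is true.
  9. {v7, ¬v8} — ¬v8 is true.
  10. {¬v2, v7} — ¬v2 is true.
  11. {¬v7, v8, ¬v4} — ¬v7 is true.
  12. {v4, v5, ¬v8} — ¬v8 is true.
  13. {v7, ¬v2, ¬v1} — ¬v1 is true.
  14. {¬v7, ¬v6, v2} — ¬v7 is true.
  15. {¬v1, ¬v3, v8} — ¬v3 is true.
  16. {¬v8, v6, ¬v7} — ¬v8 is true.
  17. {v7, ¬v9} — ¬v9 is true.
  18. {v9, ¬v5, ¬v8} — ¬v8 is true.
  19. {v2, ¬v9, v7} — ¬v9 is true.
  20. {v5, v2} — v5 is true.
  21. {v8, ¬v9} — ¬v9 is true.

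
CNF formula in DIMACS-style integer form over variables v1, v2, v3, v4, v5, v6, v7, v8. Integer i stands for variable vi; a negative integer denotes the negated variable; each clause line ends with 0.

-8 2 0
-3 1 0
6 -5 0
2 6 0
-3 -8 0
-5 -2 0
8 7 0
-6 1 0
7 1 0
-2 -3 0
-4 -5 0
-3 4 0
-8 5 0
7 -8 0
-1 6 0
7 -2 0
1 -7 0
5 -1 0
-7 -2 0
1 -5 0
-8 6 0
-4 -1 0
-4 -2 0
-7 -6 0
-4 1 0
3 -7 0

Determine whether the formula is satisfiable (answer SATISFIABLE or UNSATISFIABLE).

UNSATISFIABLE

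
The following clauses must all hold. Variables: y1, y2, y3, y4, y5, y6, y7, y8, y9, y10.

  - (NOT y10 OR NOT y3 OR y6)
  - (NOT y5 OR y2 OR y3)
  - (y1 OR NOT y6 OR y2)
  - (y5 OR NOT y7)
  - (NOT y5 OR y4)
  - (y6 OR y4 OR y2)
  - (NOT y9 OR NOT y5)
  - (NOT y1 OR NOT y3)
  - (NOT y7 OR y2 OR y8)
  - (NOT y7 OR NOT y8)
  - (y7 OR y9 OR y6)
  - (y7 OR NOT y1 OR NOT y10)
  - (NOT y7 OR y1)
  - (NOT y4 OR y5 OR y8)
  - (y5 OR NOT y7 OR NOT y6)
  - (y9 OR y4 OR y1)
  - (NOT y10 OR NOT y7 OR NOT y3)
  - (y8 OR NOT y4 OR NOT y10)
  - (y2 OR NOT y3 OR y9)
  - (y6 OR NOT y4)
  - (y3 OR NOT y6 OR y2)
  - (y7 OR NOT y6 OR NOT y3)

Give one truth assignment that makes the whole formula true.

Pure literal: y2 appears only positively; assign y2 = True.
Branch on y1: take y1 = False.
  then y7 is forced to False.
Branch on y3: take y3 = False.
Try y4 = False.
  then y5 is forced to False.
  then y9 is forced to True.
y6, y8, y10 are now unconstrained; take y6 = False, y8 = True, y10 = True.

y1 = False, y2 = True, y3 = False, y4 = False, y5 = False, y6 = False, y7 = False, y8 = True, y9 = True, y10 = True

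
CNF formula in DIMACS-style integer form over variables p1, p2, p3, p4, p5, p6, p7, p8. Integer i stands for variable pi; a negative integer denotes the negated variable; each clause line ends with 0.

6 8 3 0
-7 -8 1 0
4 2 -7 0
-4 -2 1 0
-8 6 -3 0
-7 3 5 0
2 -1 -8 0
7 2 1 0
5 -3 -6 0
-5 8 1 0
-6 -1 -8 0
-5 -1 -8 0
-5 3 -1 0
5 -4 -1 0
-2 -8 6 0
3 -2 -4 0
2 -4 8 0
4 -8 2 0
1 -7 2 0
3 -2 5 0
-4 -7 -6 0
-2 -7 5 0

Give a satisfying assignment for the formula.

p1=T, p2=F, p3=F, p4=F, p5=F, p6=T, p7=F, p8=F

Check each clause:
  1. (p6 \/ p8 \/ p3) — p6 is true.
  2. (~p8 \/ ~p7 \/ p1) — ~p8 is true.
  3. (p2 \/ ~p7 \/ p4) — ~p7 is true.
  4. (~p4 \/ ~p2 \/ p1) — p1 is true.
  5. (~p3 \/ p6 \/ ~p8) — ~p8 is true.
  6. (p3 \/ p5 \/ ~p7) — ~p7 is true.
  7. (~p1 \/ p2 \/ ~p8) — ~p8 is true.
  8. (p7 \/ p1 \/ p2) — p1 is true.
  9. (~p3 \/ p5 \/ ~p6) — ~p3 is true.
  10. (p1 \/ ~p5 \/ p8) — p1 is true.
  11. (~p1 \/ ~p8 \/ ~p6) — ~p8 is true.
  12. (~p8 \/ ~p1 \/ ~p5) — ~p8 is true.
  13. (~p1 \/ ~p5 \/ p3) — ~p5 is true.
  14. (~p4 \/ p5 \/ ~p1) — ~p4 is true.
  15. (p6 \/ ~p8 \/ ~p2) — ~p8 is true.
  16. (~p2 \/ ~p4 \/ p3) — ~p4 is true.
  17. (p2 \/ ~p4 \/ p8) — ~p4 is true.
  18. (~p8 \/ p2 \/ p4) — ~p8 is true.
  19. (~p7 \/ p2 \/ p1) — p1 is true.
  20. (~p2 \/ p5 \/ p3) — ~p2 is true.
  21. (~p6 \/ ~p4 \/ ~p7) — ~p7 is true.
  22. (~p2 \/ p5 \/ ~p7) — ~p7 is true.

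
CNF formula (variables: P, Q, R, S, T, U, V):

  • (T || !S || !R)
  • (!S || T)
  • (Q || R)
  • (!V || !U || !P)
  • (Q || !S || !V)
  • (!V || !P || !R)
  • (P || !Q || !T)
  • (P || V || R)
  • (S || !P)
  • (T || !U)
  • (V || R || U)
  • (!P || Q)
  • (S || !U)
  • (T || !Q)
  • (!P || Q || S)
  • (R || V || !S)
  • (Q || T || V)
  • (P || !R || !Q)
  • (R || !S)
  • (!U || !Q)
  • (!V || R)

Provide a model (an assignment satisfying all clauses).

P=F, Q=F, R=T, S=T, T=T, U=T, V=F

Check each clause:
  1. (T || !R || !S) — T is true.
  2. (T || !S) — T is true.
  3. (Q || R) — R is true.
  4. (!P || !U || !V) — !V is true.
  5. (!S || Q || !V) — !V is true.
  6. (!R || !V || !P) — !V is true.
  7. (!T || !Q || P) — !Q is true.
  8. (V || R || P) — R is true.
  9. (S || !P) — S is true.
  10. (T || !U) — T is true.
  11. (R || V || U) — R is true.
  12. (Q || !P) — !P is true.
  13. (!U || S) — S is true.
  14. (!Q || T) — T is true.
  15. (Q || S || !P) — S is true.
  16. (!S || V || R) — R is true.
  17. (T || Q || V) — T is true.
  18. (!R || !Q || P) — !Q is true.
  19. (!S || R) — R is true.
  20. (!Q || !U) — !Q is true.
  21. (!V || R) — !V is true.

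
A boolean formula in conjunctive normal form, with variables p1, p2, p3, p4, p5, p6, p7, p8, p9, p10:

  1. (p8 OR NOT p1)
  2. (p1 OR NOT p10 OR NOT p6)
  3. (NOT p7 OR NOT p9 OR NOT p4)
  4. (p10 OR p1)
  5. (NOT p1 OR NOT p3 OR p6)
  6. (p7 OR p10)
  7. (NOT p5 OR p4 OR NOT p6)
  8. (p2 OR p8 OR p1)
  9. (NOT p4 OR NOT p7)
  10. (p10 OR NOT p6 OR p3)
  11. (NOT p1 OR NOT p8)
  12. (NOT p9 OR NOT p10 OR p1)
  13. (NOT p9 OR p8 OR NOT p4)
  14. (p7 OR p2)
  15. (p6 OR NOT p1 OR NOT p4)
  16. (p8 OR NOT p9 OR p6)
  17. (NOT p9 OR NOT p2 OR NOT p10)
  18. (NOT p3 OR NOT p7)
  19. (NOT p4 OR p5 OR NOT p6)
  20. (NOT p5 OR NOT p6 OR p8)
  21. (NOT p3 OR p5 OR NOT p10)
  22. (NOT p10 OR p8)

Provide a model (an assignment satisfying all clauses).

p9 occurs only negated in the remaining clauses — set p9 = False.
Set p1 = False and propagate.
  then p10 is forced to True.
  then p6 is forced to False.
  then p8 is forced to True.
For the remaining variables, p2 = True, p3 = False, p4 = False, p5 = True, p7 = True works.
Check each clause:
  1. (p8 OR NOT p1) — p8 is true.
  2. (p1 OR NOT p6 OR NOT p10) — NOT p6 is true.
  3. (NOT p7 OR NOT p4 OR NOT p9) — NOT p4 is true.
  4. (p1 OR p10) — p10 is true.
  5. (p6 OR NOT p3 OR NOT p1) — NOT p3 is true.
  6. (p7 OR p10) — p10 is true.
  7. (NOT p5 OR NOT p6 OR p4) — NOT p6 is true.
  8. (p1 OR p8 OR p2) — p8 is true.
  9. (NOT p7 OR NOT p4) — NOT p4 is true.
  10. (NOT p6 OR p10 OR p3) — NOT p6 is true.
  11. (NOT p8 OR NOT p1) — NOT p1 is true.
  12. (p1 OR NOT p10 OR NOT p9) — NOT p9 is true.
  13. (p8 OR NOT p4 OR NOT p9) — p8 is true.
  14. (p7 OR p2) — p2 is true.
  15. (NOT p1 OR p6 OR NOT p4) — NOT p4 is true.
  16. (p8 OR NOT p9 OR p6) — p8 is true.
  17. (NOT p2 OR NOT p10 OR NOT p9) — NOT p9 is true.
  18. (NOT p3 OR NOT p7) — NOT p3 is true.
  19. (NOT p6 OR p5 OR NOT p4) — NOT p6 is true.
  20. (NOT p6 OR p8 OR NOT p5) — p8 is true.
  21. (NOT p3 OR p5 OR NOT p10) — NOT p3 is true.
  22. (p8 OR NOT p10) — p8 is true.

p1=0, p2=1, p3=0, p4=0, p5=1, p6=0, p7=1, p8=1, p9=0, p10=1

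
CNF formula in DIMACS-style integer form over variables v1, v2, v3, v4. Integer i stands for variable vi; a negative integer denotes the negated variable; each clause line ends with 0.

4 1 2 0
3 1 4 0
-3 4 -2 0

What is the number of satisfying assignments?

11

Split on v4, then v1.
  v4=T, v1=T: remaining (v2,v3) ∈ {(F,F); (F,T); (T,F); (T,T)} — 4.
  v4=T, v1=F: remaining (v2,v3) ∈ {(F,F); (F,T); (T,F); (T,T)} — 4.
  v4=F, v1=T: remaining (v2,v3) ∈ {(F,F); (F,T); (T,F)} — 3.
  v4=F, v1=F: a clause becomes empty — 0.
Total: 4 + 4 + 3 + 0 = 11.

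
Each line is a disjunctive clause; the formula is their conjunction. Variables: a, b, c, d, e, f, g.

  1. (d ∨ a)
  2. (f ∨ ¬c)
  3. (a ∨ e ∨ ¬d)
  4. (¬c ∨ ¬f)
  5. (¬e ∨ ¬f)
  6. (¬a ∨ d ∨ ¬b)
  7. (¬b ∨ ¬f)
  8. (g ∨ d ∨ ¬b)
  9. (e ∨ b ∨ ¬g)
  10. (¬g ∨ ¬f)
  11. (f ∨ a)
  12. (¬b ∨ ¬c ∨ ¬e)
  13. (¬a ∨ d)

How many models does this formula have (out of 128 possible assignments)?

8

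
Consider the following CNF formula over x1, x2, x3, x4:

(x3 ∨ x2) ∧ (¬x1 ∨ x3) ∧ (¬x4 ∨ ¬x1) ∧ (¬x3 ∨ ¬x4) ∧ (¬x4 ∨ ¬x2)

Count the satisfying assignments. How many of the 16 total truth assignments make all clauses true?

5

The models are:
  x1=F x2=F x3=T x4=F
  x1=F x2=T x3=F x4=F
  x1=F x2=T x3=T x4=F
  x1=T x2=F x3=T x4=F
  x1=T x2=T x3=T x4=F
Count: 5.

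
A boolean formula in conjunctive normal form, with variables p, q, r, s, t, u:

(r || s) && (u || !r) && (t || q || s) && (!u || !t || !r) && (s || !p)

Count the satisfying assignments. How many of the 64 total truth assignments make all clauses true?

21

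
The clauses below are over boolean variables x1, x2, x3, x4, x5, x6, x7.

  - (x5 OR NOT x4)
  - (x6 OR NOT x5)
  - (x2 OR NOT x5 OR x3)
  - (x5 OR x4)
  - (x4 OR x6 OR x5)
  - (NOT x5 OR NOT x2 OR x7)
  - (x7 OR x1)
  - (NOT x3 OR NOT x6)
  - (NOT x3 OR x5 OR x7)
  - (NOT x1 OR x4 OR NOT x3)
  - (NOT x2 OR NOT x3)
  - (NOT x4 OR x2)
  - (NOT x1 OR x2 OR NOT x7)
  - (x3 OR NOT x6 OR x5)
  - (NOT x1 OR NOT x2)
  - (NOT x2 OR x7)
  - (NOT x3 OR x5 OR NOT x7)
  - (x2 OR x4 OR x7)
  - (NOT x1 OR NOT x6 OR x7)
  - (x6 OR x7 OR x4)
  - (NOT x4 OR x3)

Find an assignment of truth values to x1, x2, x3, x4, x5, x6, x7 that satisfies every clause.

x1 = F, x2 = T, x3 = F, x4 = F, x5 = T, x6 = T, x7 = T

Check each clause:
  1. (x5 OR NOT x4) — NOT x4 is true.
  2. (x6 OR NOT x5) — x6 is true.
  3. (x2 OR NOT x5 OR x3) — x2 is true.
  4. (x4 OR x5) — x5 is true.
  5. (x5 OR x4 OR x6) — x5 is true.
  6. (x7 OR NOT x2 OR NOT x5) — x7 is true.
  7. (x1 OR x7) — x7 is true.
  8. (NOT x6 OR NOT x3) — NOT x3 is true.
  9. (NOT x3 OR x7 OR x5) — NOT x3 is true.
  10. (x4 OR NOT x1 OR NOT x3) — NOT x3 is true.
  11. (NOT x3 OR NOT x2) — NOT x3 is true.
  12. (NOT x4 OR x2) — x2 is true.
  13. (NOT x7 OR x2 OR NOT x1) — x2 is true.
  14. (x5 OR NOT x6 OR x3) — x5 is true.
  15. (NOT x1 OR NOT x2) — NOT x1 is true.
  16. (x7 OR NOT x2) — x7 is true.
  17. (NOT x7 OR NOT x3 OR x5) — NOT x3 is true.
  18. (x2 OR x4 OR x7) — x2 is true.
  19. (NOT x1 OR NOT x6 OR x7) — NOT x1 is true.
  20. (x4 OR x6 OR x7) — x6 is true.
  21. (x3 OR NOT x4) — NOT x4 is true.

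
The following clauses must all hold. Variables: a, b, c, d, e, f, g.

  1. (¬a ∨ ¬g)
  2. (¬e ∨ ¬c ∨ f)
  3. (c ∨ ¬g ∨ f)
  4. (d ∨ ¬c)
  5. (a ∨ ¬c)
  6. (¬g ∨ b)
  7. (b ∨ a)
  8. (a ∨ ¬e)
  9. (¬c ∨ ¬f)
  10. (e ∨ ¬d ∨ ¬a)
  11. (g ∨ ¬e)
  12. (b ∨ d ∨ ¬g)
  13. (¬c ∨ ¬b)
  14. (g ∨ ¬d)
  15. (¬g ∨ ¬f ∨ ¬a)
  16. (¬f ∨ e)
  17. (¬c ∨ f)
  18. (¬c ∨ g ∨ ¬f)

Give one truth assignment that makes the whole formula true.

Branch on a: take a = True.
  then g is forced to False.
  then e is forced to False.
  then d is forced to False.
  then c is forced to False.
  then f is forced to False.
b is now unconstrained; take b = True.

a=True, b=True, c=False, d=False, e=False, f=False, g=False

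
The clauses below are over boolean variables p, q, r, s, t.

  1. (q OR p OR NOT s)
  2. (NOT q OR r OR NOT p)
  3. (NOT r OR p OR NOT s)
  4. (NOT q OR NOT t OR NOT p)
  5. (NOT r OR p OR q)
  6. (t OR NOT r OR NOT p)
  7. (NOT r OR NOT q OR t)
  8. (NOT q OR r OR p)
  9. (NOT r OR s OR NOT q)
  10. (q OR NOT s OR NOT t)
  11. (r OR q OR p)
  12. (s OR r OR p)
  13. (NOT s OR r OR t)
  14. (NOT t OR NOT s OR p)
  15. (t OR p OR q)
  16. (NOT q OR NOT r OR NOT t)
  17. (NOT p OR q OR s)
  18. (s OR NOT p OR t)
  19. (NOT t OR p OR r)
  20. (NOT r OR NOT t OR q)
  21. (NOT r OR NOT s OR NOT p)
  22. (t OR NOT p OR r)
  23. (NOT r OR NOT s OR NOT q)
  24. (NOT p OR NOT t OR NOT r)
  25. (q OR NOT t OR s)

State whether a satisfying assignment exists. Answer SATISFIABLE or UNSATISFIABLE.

UNSATISFIABLE

p = True:
  r = True:
    propagation gives t=True; an empty clause results — contradiction.
  r = False:
    propagation gives q=False, s=True, t=False; an empty clause results — contradiction.
p = False:
  q = True:
    propagation gives r=True, s=False; an empty clause results — contradiction.
  q = False:
    propagation gives s=False, r=False; an empty clause results — contradiction.
Every branch closes, so no satisfying assignment exists.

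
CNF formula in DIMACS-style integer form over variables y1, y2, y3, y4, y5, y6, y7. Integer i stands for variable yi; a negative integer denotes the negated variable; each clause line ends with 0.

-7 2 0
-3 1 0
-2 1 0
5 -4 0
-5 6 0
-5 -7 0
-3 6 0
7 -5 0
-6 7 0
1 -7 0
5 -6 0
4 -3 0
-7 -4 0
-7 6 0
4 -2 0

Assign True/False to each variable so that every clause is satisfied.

Pure literal: y3 appears only negated; assign y3 = False.
Try y1 = False.
  then y2 is forced to False.
  then y7 is forced to False.
  then y5 is forced to False.
  then y4 is forced to False.
  then y6 is forced to False.

y1=0, y2=0, y3=0, y4=0, y5=0, y6=0, y7=0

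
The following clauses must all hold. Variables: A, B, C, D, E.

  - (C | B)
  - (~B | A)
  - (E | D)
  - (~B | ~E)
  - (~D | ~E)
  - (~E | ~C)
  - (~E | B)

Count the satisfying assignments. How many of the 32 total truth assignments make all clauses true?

4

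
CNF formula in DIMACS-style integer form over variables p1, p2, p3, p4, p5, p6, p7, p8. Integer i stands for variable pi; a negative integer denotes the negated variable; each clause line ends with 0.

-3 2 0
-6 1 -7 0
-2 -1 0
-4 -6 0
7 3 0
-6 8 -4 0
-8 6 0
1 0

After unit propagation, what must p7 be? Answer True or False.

(p1) stands alone — p1 = True.
In (¬p1 ∨ ¬p2), ¬p1 is now false; ¬p2 must hold, so p2 = False.
(p2 ∨ ¬p3) with p2 = False leaves only ¬p3, so p3 = False.
(p7 ∨ p3): since p3 = False, the clause reduces to (p7). p7 = True.

True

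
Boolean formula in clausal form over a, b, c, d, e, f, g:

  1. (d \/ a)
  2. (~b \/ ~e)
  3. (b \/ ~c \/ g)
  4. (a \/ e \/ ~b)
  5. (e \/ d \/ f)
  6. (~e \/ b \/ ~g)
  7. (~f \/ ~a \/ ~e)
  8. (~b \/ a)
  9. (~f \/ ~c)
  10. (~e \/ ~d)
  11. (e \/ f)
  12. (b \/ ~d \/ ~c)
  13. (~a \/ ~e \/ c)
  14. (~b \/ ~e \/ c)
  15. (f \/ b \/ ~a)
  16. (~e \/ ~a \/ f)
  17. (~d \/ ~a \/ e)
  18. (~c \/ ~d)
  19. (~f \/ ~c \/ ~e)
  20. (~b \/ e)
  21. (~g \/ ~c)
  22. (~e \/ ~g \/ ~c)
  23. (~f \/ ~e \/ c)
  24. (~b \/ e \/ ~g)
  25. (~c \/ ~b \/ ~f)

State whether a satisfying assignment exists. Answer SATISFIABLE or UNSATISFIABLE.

SATISFIABLE

Try a = True.
For the remaining variables, b = False, c = False, d = False, e = False, f = True, g = False works.
Every clause has at least one true literal under this assignment.
So a=T, b=F, c=F, d=F, e=F, f=T, g=F is a satisfying assignment.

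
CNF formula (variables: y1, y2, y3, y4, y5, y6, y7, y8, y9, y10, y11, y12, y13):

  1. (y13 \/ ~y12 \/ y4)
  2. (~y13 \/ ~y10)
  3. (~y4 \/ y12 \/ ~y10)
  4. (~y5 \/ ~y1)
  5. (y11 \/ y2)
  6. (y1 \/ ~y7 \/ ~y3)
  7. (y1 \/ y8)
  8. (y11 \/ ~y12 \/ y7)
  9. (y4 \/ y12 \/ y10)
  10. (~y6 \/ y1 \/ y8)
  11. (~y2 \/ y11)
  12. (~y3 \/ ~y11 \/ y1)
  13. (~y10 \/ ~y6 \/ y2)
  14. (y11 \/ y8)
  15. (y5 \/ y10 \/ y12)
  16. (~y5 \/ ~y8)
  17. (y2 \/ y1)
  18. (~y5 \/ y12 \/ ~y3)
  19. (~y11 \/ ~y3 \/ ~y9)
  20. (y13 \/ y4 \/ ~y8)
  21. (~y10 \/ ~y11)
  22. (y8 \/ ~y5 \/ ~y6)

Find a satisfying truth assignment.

y1=True, y2=True, y3=True, y4=True, y5=False, y6=True, y7=False, y8=False, y9=False, y10=False, y11=True, y12=True, y13=False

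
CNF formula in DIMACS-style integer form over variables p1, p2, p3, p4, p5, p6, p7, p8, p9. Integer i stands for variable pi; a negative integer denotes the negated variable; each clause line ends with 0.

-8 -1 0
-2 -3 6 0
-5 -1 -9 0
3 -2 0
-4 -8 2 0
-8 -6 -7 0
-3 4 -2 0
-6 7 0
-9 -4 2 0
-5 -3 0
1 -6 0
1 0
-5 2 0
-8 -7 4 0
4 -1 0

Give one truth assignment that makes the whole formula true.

Unit propagation: (p1) forces p1 = True.
The clause (!p8) is unit: p8 must be False.
The clause (p4) is unit: p4 must be True.
Pure literal: p5 appears only negated; assign p5 = False.
Pure literal: p7 appears only positively; assign p7 = True.
Try p2 = True.
  then p3 is forced to True.
  then p6 is forced to True.
p9 is now unconstrained; take p9 = False.

p1=1  p2=1  p3=1  p4=1  p5=0  p6=1  p7=1  p8=0  p9=0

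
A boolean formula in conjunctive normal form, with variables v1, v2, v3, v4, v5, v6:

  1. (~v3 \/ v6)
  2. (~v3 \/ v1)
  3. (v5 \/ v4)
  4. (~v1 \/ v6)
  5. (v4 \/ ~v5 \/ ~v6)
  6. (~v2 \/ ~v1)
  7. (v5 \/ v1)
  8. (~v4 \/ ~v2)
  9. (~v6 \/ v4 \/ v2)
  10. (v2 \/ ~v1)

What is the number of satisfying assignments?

Satisfying assignments:
  v1=0 v2=0 v3=0 v4=0 v5=1 v6=0
  v1=0 v2=0 v3=0 v4=1 v5=1 v6=0
  v1=0 v2=0 v3=0 v4=1 v5=1 v6=1
  v1=0 v2=1 v3=0 v4=0 v5=1 v6=0
That's 4 in total.

4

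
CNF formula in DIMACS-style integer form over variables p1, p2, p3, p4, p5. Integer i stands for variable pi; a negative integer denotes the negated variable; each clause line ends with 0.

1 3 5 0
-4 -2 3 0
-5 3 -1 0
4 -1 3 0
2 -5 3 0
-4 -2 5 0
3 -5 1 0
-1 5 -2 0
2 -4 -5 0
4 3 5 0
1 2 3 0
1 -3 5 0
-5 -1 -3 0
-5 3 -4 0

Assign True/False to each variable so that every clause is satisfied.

p1 = F, p2 = T, p3 = T, p4 = T, p5 = T

Try p1 = False.
The remaining clauses are satisfied by p2 = True, p3 = True, p4 = True, p5 = True.
Check each clause:
  1. (p5 OR p3 OR p1) — p3 is true.
  2. (NOT p4 OR NOT p2 OR p3) — p3 is true.
  3. (NOT p5 OR p3 OR NOT p1) — p3 is true.
  4. (p4 OR NOT p1 OR p3) — p3 is true.
  5. (p2 OR p3 OR NOT p5) — p2 is true.
  6. (NOT p2 OR NOT p4 OR p5) — p5 is true.
  7. (p1 OR p3 OR NOT p5) — p3 is true.
  8. (NOT p1 OR p5 OR NOT p2) — p5 is true.
  9. (p2 OR NOT p5 OR NOT p4) — p2 is true.
  10. (p5 OR p3 OR p4) — p3 is true.
  11. (p2 OR p1 OR p3) — p2 is true.
  12. (NOT p3 OR p1 OR p5) — p5 is true.
  13. (NOT p3 OR NOT p1 OR NOT p5) — NOT p1 is true.
  14. (NOT p5 OR p3 OR NOT p4) — p3 is true.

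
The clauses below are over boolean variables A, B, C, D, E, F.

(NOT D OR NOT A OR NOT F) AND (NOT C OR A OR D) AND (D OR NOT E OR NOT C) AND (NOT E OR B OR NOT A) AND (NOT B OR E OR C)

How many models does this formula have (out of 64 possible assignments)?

Case analysis on A and C:
  A=T, C=T: 7 of the 16 assignments to (B,D,E,F) work.
  A=T, C=F: 6 of the 16 assignments to (B,D,E,F) work.
  A=F, C=T: forces D=T; B, E, F free → 2^3 = 8.
  A=F, C=F: D, F free; 3 ways for (B,E) × 2^2 = 12.
Total: 7 + 6 + 8 + 12 = 33.

33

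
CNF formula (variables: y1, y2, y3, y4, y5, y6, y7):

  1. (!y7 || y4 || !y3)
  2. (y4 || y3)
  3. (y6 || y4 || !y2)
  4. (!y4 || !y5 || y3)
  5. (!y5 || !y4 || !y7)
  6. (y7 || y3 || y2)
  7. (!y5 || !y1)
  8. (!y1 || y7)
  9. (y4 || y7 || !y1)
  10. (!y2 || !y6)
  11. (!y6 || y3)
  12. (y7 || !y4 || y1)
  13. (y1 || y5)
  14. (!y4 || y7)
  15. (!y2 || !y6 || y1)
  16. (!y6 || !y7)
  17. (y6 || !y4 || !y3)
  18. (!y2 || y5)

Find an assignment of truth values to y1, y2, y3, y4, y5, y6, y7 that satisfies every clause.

y1 = True, y2 = False, y3 = False, y4 = True, y5 = False, y6 = False, y7 = True

Set y1 = True and propagate.
  then y5 is forced to False.
  then y7 is forced to True.
  then y6 is forced to False.
  then y2 is forced to False.
Branch on y3: take y3 = False.
  then y4 is forced to True.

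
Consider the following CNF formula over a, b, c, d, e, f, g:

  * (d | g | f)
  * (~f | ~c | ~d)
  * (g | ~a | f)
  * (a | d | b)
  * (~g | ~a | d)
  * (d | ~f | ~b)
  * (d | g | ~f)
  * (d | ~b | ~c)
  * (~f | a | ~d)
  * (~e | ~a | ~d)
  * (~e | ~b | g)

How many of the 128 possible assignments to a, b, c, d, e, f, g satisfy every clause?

Split on d, then f.
  d=1, f=1: remaining (a,b,c,e,g) ∈ {(1,0,0,0,0); (1,0,0,0,1); (1,1,0,0,0); (1,1,0,0,1)} — 4.
  d=1, f=0: c free; 9 ways for (a,b,e,g) × 2^1 = 18.
  d=0, f=1: a clause becomes empty — 0.
  d=0, f=0: remaining (a,b,c,e,g) ∈ {(0,1,0,0,1); (0,1,0,1,1)} — 2.
Total: 4 + 18 + 0 + 2 = 24.

24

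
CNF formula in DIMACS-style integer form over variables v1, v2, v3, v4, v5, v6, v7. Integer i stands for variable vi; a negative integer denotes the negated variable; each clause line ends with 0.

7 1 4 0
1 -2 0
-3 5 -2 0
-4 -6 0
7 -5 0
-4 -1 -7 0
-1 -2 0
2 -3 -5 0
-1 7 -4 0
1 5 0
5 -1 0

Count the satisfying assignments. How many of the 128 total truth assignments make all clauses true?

Satisfying assignments:
  v1=0 v2=0 v3=0 v4=0 v5=1 v6=0 v7=1
  v1=0 v2=0 v3=0 v4=0 v5=1 v6=1 v7=1
  v1=0 v2=0 v3=0 v4=1 v5=1 v6=0 v7=1
  v1=1 v2=0 v3=0 v4=0 v5=1 v6=0 v7=1
  v1=1 v2=0 v3=0 v4=0 v5=1 v6=1 v7=1
Count: 5.

5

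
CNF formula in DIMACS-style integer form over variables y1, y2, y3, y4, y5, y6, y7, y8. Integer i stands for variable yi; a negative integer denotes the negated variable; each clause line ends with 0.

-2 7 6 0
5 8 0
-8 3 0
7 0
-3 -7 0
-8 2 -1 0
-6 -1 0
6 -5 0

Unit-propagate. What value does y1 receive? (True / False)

False

(y7) stands alone — y7 = True.
In (NOT y7 OR NOT y3), NOT y7 is now false; NOT y3 must hold, so y3 = False.
(NOT y8 OR y3): since y3 = False, the clause reduces to (NOT y8). y8 = False.
In (y5 OR y8), y8 is now false; y5 must hold, so y5 = True.
From (y6 OR NOT y5) and y5 = True: y6 = True.
From (NOT y6 OR NOT y1) and y6 = True: y1 = False.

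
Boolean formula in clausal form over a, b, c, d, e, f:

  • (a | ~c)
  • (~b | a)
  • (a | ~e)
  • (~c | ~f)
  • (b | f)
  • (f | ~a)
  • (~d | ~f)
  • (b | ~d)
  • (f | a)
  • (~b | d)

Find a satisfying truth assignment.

a=0, b=0, c=0, d=0, e=0, f=1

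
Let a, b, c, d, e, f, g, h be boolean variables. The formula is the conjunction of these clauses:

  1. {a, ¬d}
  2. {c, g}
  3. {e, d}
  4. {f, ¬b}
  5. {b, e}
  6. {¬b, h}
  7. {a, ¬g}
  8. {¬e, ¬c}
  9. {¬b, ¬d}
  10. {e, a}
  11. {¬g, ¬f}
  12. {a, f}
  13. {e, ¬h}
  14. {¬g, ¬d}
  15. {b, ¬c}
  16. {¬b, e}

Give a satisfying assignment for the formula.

a occurs only positively in the remaining clauses — set a = True.
Branch on b: take b = False.
  then e is forced to True.
  then c is forced to False.
  then g is forced to True.
  then f is forced to False.
  then d is forced to False.
h is now unconstrained; take h = False.
Every clause has at least one true literal under this assignment.

a=1, b=0, c=0, d=0, e=1, f=0, g=1, h=0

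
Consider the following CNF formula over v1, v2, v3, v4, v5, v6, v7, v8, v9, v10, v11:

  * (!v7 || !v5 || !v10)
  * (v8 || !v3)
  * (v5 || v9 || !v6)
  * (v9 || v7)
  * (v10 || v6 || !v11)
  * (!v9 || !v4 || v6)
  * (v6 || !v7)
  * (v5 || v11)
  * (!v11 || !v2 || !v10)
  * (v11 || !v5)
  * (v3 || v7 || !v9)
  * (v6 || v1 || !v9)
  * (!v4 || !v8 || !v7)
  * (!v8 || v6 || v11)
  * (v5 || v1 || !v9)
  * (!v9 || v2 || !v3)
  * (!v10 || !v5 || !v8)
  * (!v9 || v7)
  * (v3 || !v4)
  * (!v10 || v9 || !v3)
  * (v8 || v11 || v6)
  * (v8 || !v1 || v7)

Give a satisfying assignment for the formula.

v1=T, v2=T, v3=T, v4=F, v5=T, v6=T, v7=T, v8=T, v9=T, v10=F, v11=T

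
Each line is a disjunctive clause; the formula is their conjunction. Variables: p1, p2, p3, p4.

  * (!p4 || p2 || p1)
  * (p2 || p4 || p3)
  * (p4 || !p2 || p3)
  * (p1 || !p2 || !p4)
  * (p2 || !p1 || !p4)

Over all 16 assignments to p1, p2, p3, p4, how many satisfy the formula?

6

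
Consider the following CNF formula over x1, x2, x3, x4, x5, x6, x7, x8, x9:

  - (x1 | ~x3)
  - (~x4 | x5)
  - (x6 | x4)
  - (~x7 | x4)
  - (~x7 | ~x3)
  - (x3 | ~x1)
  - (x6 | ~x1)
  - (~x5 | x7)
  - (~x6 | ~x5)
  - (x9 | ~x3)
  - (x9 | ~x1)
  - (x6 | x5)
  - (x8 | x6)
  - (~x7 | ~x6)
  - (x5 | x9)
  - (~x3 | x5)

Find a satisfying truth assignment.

x8 occurs only positively in the remaining clauses — set x8 = True.
Try x1 = False.
  then x3 is forced to False.
Try x4 = True.
  then x5 is forced to True.
  then x7 is forced to True.
  then x6 is forced to False.
x2, x9 are now unconstrained; take x2 = True, x9 = False.
Every clause has at least one true literal under this assignment.
Check each clause:
  1. (x1 | ~x3) — ~x3 is true.
  2. (x5 | ~x4) — x5 is true.
  3. (x6 | x4) — x4 is true.
  4. (~x7 | x4) — x4 is true.
  5. (~x7 | ~x3) — ~x3 is true.
  6. (~x1 | x3) — ~x1 is true.
  7. (x6 | ~x1) — ~x1 is true.
  8. (x7 | ~x5) — x7 is true.
  9. (~x6 | ~x5) — ~x6 is true.
  10. (~x3 | x9) — ~x3 is true.
  11. (x9 | ~x1) — ~x1 is true.
  12. (x6 | x5) — x5 is true.
  13. (x8 | x6) — x8 is true.
  14. (~x6 | ~x7) — ~x6 is true.
  15. (x9 | x5) — x5 is true.
  16. (~x3 | x5) — x5 is true.

x1=F, x2=T, x3=F, x4=T, x5=T, x6=F, x7=T, x8=T, x9=F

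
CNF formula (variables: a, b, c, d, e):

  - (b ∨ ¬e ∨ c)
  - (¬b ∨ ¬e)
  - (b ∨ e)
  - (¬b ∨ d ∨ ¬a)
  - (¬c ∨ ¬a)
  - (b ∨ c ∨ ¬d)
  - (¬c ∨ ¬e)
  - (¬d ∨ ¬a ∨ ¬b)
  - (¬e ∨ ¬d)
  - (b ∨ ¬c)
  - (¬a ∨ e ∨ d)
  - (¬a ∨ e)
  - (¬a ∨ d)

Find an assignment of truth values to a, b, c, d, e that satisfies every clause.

a=False, b=True, c=False, d=False, e=False

Pure literal: a appears only negated; assign a = False.
Branch on b: take b = True.
  then e is forced to False.
c, d are now unconstrained; take c = False, d = False.
Every clause has at least one true literal under this assignment.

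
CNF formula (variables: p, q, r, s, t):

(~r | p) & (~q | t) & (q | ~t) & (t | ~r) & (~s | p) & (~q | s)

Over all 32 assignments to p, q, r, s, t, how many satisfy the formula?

5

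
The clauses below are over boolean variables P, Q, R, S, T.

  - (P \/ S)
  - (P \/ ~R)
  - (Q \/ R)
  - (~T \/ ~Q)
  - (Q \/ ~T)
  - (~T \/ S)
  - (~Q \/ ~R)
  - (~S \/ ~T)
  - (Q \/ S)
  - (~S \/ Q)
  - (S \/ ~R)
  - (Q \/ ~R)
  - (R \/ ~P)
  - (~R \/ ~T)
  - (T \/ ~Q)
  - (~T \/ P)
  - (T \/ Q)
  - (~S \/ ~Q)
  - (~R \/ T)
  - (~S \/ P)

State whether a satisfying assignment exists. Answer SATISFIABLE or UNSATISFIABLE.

Q = True:
  propagation gives T=False; an empty clause results — contradiction.
Q = False:
  propagation gives R=True; an empty clause results — contradiction.
Every branch closes, so no satisfying assignment exists.

UNSATISFIABLE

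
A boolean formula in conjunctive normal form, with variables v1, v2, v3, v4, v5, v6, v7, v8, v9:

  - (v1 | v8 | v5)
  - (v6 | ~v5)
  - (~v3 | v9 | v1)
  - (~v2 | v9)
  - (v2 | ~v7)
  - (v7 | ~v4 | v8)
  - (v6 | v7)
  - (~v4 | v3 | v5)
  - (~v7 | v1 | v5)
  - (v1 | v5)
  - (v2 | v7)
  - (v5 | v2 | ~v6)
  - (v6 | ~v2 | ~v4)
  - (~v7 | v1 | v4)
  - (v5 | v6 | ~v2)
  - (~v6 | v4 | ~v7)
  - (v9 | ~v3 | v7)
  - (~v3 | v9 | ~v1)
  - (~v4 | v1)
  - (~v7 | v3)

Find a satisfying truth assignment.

Pure literal: v8 appears only positively; assign v8 = True.
v9 occurs only positively in the remaining clauses — set v9 = True.
Branch on v1: take v1 = True.
Try v2 = True.
For the remaining variables, v3 = True, v4 = False, v5 = True, v6 = True, v7 = False works.
Every clause has at least one true literal under this assignment.

v1=True, v2=True, v3=True, v4=False, v5=True, v6=True, v7=False, v8=True, v9=True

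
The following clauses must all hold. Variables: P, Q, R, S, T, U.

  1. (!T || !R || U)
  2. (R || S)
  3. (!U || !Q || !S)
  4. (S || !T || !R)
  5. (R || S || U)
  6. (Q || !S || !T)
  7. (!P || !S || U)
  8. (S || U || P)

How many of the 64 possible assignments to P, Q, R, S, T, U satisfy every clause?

15

Split on S, then U.
  S=T, U=T: remaining (P,Q,R,T) ∈ {(F,F,F,F); (F,F,T,F); (T,F,F,F); (T,F,T,F)} — 4.
  S=T, U=F: 5 of the 16 assignments to (P,Q,R,T) work.
  S=F, U=T: remaining (P,Q,R,T) ∈ {(F,F,T,F); (F,T,T,F); (T,F,T,F); (T,T,T,F)} — 4.
  S=F, U=F: remaining (P,Q,R,T) ∈ {(T,F,T,F); (T,T,T,F)} — 2.
Total: 4 + 5 + 4 + 2 = 15.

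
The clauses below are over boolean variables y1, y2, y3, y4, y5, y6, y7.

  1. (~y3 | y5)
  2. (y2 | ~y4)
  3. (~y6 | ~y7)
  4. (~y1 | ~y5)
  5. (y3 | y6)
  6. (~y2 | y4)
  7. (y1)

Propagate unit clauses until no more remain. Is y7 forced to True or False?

Unit clause (y1) sets y1 = True.
In (~y5 | ~y1), ~y1 is now false; ~y5 must hold, so y5 = False.
(y5 | ~y3) with y5 = False leaves only ~y3, so y3 = False.
In (y3 | y6), y3 is now false; y6 must hold, so y6 = True.
From (~y6 | ~y7) and y6 = True: y7 = False.

False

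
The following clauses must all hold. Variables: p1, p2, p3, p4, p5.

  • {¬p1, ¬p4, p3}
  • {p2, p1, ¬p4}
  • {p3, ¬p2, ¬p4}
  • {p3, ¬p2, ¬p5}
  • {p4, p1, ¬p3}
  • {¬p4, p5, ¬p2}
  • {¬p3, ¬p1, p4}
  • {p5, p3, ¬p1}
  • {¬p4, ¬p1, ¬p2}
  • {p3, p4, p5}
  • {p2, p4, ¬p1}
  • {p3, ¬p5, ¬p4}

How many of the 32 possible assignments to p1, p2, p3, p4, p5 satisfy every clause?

The models are:
  p1=F p2=F p3=F p4=F p5=T
  p1=F p2=T p3=T p4=T p5=T
  p1=T p2=F p3=T p4=T p5=F
  p1=T p2=F p3=T p4=T p5=T
Count: 4.

4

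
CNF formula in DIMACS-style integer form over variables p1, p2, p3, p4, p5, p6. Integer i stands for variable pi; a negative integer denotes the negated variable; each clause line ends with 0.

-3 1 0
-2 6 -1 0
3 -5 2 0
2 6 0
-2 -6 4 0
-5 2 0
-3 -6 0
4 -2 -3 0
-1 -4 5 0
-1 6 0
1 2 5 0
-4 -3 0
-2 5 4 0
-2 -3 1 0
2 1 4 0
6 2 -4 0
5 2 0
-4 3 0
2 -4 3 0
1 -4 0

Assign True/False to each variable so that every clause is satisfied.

p1=F, p2=T, p3=F, p4=F, p5=T, p6=F

Check each clause:
  1. (~p3 | p1) — ~p3 is true.
  2. (p6 | ~p1 | ~p2) — ~p1 is true.
  3. (p3 | ~p5 | p2) — p2 is true.
  4. (p6 | p2) — p2 is true.
  5. (~p2 | ~p6 | p4) — ~p6 is true.
  6. (p2 | ~p5) — p2 is true.
  7. (~p6 | ~p3) — ~p6 is true.
  8. (~p2 | ~p3 | p4) — ~p3 is true.
  9. (~p1 | p5 | ~p4) — ~p4 is true.
  10. (p6 | ~p1) — ~p1 is true.
  11. (p1 | p5 | p2) — p2 is true.
  12. (~p3 | ~p4) — ~p4 is true.
  13. (p4 | ~p2 | p5) — p5 is true.
  14. (~p3 | p1 | ~p2) — ~p3 is true.
  15. (p1 | p4 | p2) — p2 is true.
  16. (p6 | p2 | ~p4) — p2 is true.
  17. (p2 | p5) — p2 is true.
  18. (p3 | ~p4) — ~p4 is true.
  19. (p3 | p2 | ~p4) — p2 is true.
  20. (~p4 | p1) — ~p4 is true.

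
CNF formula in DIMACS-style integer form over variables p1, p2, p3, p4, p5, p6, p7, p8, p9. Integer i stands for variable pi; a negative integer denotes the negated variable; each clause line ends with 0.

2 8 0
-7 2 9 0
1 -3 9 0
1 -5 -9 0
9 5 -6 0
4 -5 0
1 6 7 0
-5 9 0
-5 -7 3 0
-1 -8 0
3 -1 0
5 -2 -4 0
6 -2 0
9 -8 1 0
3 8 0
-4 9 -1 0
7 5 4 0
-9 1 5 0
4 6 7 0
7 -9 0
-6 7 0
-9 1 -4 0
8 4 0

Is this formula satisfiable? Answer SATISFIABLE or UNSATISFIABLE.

SATISFIABLE

Branch on p1: take p1 = True.
  then p8 is forced to False.
  then p2 is forced to True.
  then p3 is forced to True.
  then p6 is forced to True.
  then p7 is forced to True.
  then p4 is forced to True.
  then p5 is forced to True.
  then p9 is forced to True.
Every clause has at least one true literal under this assignment.
So p1=True, p2=True, p3=True, p4=True, p5=True, p6=True, p7=True, p8=False, p9=True is a satisfying assignment.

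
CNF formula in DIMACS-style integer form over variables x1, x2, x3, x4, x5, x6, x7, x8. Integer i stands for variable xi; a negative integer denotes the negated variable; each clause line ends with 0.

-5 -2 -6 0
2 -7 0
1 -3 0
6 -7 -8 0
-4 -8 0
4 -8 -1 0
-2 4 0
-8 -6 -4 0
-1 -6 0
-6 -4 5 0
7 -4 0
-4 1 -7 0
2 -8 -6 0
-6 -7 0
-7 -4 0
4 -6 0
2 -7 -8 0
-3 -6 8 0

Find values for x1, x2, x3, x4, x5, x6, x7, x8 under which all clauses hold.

x1 = False, x2 = False, x3 = False, x4 = False, x5 = True, x6 = False, x7 = False, x8 = True

Check each clause:
  1. {¬x6, ¬x2, ¬x5} — ¬x6 is true.
  2. {x2, ¬x7} — ¬x7 is true.
  3. {x1, ¬x3} — ¬x3 is true.
  4. {x6, ¬x8, ¬x7} — ¬x7 is true.
  5. {¬x8, ¬x4} — ¬x4 is true.
  6. {x4, ¬x1, ¬x8} — ¬x1 is true.
  7. {¬x2, x4} — ¬x2 is true.
  8. {¬x4, ¬x6, ¬x8} — ¬x6 is true.
  9. {¬x1, ¬x6} — ¬x6 is true.
  10. {¬x4, x5, ¬x6} — ¬x6 is true.
  11. {x7, ¬x4} — ¬x4 is true.
  12. {¬x7, x1, ¬x4} — ¬x4 is true.
  13. {¬x6, ¬x8, x2} — ¬x6 is true.
  14. {¬x7, ¬x6} — ¬x7 is true.
  15. {¬x4, ¬x7} — ¬x7 is true.
  16. {¬x6, x4} — ¬x6 is true.
  17. {x2, ¬x7, ¬x8} — ¬x7 is true.
  18. {¬x3, ¬x6, x8} — x8 is true.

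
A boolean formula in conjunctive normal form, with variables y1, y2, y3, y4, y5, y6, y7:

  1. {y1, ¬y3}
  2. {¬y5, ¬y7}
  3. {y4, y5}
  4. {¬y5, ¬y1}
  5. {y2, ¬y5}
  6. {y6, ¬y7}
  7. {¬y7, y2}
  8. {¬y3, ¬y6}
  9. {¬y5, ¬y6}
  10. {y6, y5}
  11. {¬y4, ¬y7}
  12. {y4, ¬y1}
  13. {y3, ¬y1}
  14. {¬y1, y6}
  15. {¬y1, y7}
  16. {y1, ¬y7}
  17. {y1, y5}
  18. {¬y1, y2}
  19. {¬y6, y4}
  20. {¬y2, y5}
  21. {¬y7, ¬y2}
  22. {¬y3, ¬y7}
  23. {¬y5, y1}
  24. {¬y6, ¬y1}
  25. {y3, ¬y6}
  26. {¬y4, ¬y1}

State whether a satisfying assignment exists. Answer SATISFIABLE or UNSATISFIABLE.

UNSATISFIABLE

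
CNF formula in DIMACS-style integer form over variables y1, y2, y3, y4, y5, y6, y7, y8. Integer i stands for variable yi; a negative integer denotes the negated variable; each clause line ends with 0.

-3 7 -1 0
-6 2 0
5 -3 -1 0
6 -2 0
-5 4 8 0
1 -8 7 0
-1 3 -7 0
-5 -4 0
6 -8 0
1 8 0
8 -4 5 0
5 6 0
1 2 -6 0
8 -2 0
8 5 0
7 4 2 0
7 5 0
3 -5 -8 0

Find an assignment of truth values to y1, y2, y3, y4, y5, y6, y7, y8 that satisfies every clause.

y1 = F, y2 = T, y3 = F, y4 = F, y5 = F, y6 = T, y7 = T, y8 = T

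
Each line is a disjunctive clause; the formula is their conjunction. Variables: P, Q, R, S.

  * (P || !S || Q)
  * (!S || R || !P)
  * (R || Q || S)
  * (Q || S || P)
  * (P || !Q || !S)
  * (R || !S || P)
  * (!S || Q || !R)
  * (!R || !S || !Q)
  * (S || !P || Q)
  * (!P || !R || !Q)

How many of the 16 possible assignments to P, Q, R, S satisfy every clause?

3

The models are:
  P=0 Q=1 R=0 S=0
  P=0 Q=1 R=1 S=0
  P=1 Q=1 R=0 S=0
Count: 3.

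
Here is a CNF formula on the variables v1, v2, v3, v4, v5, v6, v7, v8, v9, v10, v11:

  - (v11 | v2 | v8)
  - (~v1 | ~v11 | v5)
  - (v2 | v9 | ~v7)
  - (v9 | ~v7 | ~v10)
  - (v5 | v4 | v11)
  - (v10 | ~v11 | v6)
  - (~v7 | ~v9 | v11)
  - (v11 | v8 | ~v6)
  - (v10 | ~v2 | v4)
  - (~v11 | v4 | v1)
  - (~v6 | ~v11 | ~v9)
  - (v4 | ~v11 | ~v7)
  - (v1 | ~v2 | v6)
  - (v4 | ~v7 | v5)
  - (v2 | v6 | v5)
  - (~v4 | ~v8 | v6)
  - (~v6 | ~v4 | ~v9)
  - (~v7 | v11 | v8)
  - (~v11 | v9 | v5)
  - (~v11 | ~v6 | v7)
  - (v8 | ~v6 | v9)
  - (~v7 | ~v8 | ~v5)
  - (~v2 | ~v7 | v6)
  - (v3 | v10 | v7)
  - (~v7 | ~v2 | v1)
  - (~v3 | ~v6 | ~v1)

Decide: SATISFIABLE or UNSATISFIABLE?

SATISFIABLE

Try v1 = False.
The remaining clauses are satisfied by v2 = False, v3 = False, v4 = False, v5 = True, v6 = True, v7 = False, v8 = True, v9 = True, v10 = True, v11 = False.
So v1=0, v2=0, v3=0, v4=0, v5=1, v6=1, v7=0, v8=1, v9=1, v10=1, v11=0 is a satisfying assignment.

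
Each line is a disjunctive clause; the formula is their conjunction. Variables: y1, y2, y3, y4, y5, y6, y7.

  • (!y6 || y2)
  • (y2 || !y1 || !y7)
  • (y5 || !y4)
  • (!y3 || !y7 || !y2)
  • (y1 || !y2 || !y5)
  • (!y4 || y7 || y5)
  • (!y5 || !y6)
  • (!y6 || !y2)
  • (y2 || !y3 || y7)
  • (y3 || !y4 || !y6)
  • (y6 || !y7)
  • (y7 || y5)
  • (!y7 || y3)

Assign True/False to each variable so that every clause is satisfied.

y1=F  y2=F  y3=F  y4=T  y5=T  y6=F  y7=F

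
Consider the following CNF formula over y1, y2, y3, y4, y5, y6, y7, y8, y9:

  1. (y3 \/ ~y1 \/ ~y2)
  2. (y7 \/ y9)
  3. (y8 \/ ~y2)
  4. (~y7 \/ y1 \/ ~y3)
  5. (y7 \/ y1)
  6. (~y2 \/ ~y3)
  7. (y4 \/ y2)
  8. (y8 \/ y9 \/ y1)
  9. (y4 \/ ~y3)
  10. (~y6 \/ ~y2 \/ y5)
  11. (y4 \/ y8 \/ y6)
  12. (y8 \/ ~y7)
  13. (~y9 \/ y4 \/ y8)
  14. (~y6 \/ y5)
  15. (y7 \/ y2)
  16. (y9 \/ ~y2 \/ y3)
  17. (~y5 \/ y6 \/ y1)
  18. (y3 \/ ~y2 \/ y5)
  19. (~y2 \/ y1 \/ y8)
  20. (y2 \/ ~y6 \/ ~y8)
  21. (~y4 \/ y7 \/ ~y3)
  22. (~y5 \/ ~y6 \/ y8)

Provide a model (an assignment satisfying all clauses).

y1 = 0, y2 = 0, y3 = 0, y4 = 1, y5 = 0, y6 = 0, y7 = 1, y8 = 1, y9 = 0

Check each clause:
  1. (y3 \/ ~y2 \/ ~y1) — ~y2 is true.
  2. (y7 \/ y9) — y7 is true.
  3. (y8 \/ ~y2) — y8 is true.
  4. (~y7 \/ ~y3 \/ y1) — ~y3 is true.
  5. (y1 \/ y7) — y7 is true.
  6. (~y3 \/ ~y2) — ~y3 is true.
  7. (y4 \/ y2) — y4 is true.
  8. (y8 \/ y1 \/ y9) — y8 is true.
  9. (~y3 \/ y4) — y4 is true.
  10. (y5 \/ ~y6 \/ ~y2) — ~y6 is true.
  11. (y4 \/ y6 \/ y8) — y8 is true.
  12. (~y7 \/ y8) — y8 is true.
  13. (y8 \/ y4 \/ ~y9) — y8 is true.
  14. (y5 \/ ~y6) — ~y6 is true.
  15. (y2 \/ y7) — y7 is true.
  16. (~y2 \/ y9 \/ y3) — ~y2 is true.
  17. (y6 \/ ~y5 \/ y1) — ~y5 is true.
  18. (y5 \/ ~y2 \/ y3) — ~y2 is true.
  19. (~y2 \/ y1 \/ y8) — y8 is true.
  20. (~y8 \/ ~y6 \/ y2) — ~y6 is true.
  21. (~y3 \/ y7 \/ ~y4) — ~y3 is true.
  22. (~y5 \/ ~y6 \/ y8) — y8 is true.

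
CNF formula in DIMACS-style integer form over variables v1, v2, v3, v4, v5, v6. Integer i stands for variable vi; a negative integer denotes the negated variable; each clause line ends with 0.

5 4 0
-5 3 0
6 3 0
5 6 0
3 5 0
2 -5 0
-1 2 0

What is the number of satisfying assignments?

Case analysis on v5 and v3:
  v5=T, v3=T: forces v2=T; v1, v4, v6 free → 2^3 = 8.
  v5=T, v3=F: a clause becomes empty — 0.
  v5=F, v3=T: remaining (v1,v2,v4,v6) ∈ {(F,F,T,T); (F,T,T,T); (T,T,T,T)} — 3.
  v5=F, v3=F: a clause becomes empty — 0.
Total: 8 + 0 + 3 + 0 = 11.

11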